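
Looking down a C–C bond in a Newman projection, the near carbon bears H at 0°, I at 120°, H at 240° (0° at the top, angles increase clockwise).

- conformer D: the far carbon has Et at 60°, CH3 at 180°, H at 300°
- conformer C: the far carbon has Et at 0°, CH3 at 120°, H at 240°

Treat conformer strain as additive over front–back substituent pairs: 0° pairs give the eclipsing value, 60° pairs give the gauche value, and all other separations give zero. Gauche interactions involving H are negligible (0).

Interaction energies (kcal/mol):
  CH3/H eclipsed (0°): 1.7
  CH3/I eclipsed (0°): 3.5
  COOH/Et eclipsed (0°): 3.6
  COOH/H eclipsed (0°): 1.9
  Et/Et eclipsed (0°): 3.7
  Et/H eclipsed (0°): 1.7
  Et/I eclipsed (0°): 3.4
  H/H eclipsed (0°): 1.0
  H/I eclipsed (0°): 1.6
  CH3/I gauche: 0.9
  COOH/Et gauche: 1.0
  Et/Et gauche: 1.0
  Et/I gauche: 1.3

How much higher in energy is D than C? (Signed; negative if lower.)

-4.0 kcal/mol

D (staggered): I–Et gauche, I–CH3 gauche; 1.3 + 0.9 = 2.2 kcal/mol.
C (eclipsed): H–Et eclipsed, I–CH3 eclipsed, H–H eclipsed; 1.7 + 3.5 + 1.0 = 6.2 kcal/mol.
E(D) − E(C) = 2.2 − 6.2 = -4.0 kcal/mol.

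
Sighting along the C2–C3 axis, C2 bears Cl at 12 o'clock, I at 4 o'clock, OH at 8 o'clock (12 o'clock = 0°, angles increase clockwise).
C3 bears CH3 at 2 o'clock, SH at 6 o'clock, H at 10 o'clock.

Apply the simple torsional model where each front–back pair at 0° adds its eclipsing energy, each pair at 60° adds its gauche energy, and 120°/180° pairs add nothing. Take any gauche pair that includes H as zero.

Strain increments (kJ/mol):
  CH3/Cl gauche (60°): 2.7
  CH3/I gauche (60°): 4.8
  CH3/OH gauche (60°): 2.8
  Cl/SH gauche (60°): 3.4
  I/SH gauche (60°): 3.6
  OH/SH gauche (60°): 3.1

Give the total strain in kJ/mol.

14.2 kJ/mol

This conformer (staggered): Cl–CH3 gauche, I–CH3 gauche, I–SH gauche, OH–SH gauche; 2.7 + 4.8 + 3.6 + 3.1 = 14.2 kJ/mol.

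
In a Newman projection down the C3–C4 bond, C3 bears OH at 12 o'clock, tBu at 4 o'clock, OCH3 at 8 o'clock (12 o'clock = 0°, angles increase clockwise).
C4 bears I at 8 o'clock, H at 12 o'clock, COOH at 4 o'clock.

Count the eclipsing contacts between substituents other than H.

2

Non-H eclipsing pairs: tBu(120°)/COOH(120°); OCH3(240°)/I(240°) — 2 interactions.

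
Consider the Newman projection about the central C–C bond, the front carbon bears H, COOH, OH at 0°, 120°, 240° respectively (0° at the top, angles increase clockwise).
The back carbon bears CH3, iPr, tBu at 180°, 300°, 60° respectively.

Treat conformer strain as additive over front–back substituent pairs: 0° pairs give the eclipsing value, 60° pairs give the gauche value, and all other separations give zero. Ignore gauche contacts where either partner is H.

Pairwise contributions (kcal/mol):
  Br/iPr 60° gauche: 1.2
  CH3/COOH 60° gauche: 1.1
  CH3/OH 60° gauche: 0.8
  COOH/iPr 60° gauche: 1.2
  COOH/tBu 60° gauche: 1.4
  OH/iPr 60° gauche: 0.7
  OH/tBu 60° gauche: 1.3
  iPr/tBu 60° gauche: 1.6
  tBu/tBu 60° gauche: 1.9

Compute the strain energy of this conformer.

This conformer is staggered. COOH at 120° is gauche with CH3 at 180° (1.1); COOH at 120° is gauche with tBu at 60° (1.4); OH at 240° is gauche with CH3 at 180° (0.8); OH at 240° is gauche with iPr at 300° (0.7). Total 4.0 kcal/mol.

4.0 kcal/mol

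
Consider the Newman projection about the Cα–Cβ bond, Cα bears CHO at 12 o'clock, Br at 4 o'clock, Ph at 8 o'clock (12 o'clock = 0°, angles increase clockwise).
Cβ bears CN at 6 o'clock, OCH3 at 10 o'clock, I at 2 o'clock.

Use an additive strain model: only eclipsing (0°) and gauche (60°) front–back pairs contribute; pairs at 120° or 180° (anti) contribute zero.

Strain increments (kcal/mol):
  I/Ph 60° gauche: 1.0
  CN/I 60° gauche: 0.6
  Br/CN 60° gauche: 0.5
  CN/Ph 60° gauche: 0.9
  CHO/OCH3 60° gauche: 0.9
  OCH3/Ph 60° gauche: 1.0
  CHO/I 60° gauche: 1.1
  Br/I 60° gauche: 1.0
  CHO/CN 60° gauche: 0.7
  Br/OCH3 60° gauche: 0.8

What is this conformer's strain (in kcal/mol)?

This conformer (staggered): CHO(0°)/OCH3(300°) gauche 0.9; CHO(0°)/I(60°) gauche 1.1; Br(120°)/CN(180°) gauche 0.5; Br(120°)/I(60°) gauche 1.0; Ph(240°)/CN(180°) gauche 0.9; Ph(240°)/OCH3(300°) gauche 1.0 → 5.4 kcal/mol.

5.4 kcal/mol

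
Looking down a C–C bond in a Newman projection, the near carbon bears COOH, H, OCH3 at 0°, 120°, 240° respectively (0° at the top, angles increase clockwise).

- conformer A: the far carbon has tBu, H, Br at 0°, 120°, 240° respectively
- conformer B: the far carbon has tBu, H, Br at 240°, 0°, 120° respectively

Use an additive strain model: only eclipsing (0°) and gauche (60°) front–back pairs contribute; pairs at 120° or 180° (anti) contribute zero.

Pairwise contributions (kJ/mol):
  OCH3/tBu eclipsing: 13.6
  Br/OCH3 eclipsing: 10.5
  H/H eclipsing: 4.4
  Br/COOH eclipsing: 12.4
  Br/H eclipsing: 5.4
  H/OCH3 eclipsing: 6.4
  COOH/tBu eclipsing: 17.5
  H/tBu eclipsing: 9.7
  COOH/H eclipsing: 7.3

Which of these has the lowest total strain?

B

A is eclipsed. COOH at 0° is eclipsed with tBu at 0° (17.5); H at 120° is eclipsed with H at 120° (4.4); OCH3 at 240° is eclipsed with Br at 240° (10.5). Total 32.4 kJ/mol.
B is eclipsed. COOH at 0° is eclipsed with H at 0° (7.3); H at 120° is eclipsed with Br at 120° (5.4); OCH3 at 240° is eclipsed with tBu at 240° (13.6). Total 26.3 kJ/mol.
B has the lowest total (26.3 kJ/mol).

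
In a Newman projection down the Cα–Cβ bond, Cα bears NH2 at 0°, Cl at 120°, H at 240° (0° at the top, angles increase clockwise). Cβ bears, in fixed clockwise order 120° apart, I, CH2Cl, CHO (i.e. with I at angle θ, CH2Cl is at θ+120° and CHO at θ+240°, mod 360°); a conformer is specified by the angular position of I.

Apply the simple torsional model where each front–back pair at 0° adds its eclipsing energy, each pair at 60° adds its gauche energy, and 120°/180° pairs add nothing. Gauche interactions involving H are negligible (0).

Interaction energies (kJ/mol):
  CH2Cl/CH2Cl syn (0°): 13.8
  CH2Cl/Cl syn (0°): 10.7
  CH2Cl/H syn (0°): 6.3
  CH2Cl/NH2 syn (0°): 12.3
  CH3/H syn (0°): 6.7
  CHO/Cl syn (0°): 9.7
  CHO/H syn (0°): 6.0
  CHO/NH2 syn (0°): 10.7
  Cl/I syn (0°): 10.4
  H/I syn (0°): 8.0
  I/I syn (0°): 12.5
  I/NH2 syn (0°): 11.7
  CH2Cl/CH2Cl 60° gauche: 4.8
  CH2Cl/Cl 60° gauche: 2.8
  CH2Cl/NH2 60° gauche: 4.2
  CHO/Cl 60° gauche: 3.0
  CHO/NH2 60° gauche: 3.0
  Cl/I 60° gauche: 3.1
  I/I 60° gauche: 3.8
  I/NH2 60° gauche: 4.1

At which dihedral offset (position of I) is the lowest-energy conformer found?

I at 0° (eclipsed): NH2–I eclipsed, Cl–CH2Cl eclipsed, H–CHO eclipsed; 11.7 + 10.7 + 6.0 = 28.4 kJ/mol.
I at 60° (staggered): NH2–I gauche, NH2–CHO gauche, Cl–I gauche, Cl–CH2Cl gauche; 4.1 + 3.0 + 3.1 + 2.8 = 13.0 kJ/mol.
I at 120° (eclipsed): NH2–CHO eclipsed, Cl–I eclipsed, H–CH2Cl eclipsed; 10.7 + 10.4 + 6.3 = 27.4 kJ/mol.
I at 180° (staggered): NH2–CH2Cl gauche, NH2–CHO gauche, Cl–I gauche, Cl–CHO gauche; 4.2 + 3.0 + 3.1 + 3.0 = 13.3 kJ/mol.
I at 240° (eclipsed): NH2–CH2Cl eclipsed, Cl–CHO eclipsed, H–I eclipsed; 12.3 + 9.7 + 8.0 = 30.0 kJ/mol.
I at 300° (staggered): NH2–I gauche, NH2–CH2Cl gauche, Cl–CH2Cl gauche, Cl–CHO gauche; 4.1 + 4.2 + 2.8 + 3.0 = 14.1 kJ/mol.
The minimum (13.0 kJ/mol) occurs with I at 60°.

60°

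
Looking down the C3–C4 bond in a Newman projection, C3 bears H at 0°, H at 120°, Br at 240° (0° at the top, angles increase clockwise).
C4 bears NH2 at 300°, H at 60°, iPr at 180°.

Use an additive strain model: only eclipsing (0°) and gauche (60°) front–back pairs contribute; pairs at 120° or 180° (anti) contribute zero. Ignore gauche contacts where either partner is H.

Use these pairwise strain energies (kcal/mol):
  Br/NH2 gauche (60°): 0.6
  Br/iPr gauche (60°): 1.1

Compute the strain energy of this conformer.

1.7 kcal/mol

This conformer is staggered. Br at 240° is gauche with NH2 at 300° (0.6); Br at 240° is gauche with iPr at 180° (1.1). Total 1.7 kcal/mol.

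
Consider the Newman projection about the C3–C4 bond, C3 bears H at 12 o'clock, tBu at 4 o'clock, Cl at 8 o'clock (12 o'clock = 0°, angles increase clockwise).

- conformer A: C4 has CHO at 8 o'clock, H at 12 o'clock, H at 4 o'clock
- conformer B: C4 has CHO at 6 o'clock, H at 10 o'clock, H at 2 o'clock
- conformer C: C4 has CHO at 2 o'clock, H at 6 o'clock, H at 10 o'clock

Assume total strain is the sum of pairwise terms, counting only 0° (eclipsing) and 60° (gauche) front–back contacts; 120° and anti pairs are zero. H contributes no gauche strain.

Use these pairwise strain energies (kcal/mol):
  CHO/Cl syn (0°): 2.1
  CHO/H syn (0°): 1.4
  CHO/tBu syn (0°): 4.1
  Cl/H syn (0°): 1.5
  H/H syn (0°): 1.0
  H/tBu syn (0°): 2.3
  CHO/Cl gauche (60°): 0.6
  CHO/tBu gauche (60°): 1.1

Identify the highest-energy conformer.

A

A (eclipsed): H–H eclipsed, tBu–H eclipsed, Cl–CHO eclipsed; 1.0 + 2.3 + 2.1 = 5.4 kcal/mol.
B (staggered): tBu–CHO gauche, Cl–CHO gauche; 1.1 + 0.6 = 1.7 kcal/mol.
C (staggered): tBu–CHO gauche; 1.1 = 1.1 kcal/mol.
A has the highest total (5.4 kcal/mol).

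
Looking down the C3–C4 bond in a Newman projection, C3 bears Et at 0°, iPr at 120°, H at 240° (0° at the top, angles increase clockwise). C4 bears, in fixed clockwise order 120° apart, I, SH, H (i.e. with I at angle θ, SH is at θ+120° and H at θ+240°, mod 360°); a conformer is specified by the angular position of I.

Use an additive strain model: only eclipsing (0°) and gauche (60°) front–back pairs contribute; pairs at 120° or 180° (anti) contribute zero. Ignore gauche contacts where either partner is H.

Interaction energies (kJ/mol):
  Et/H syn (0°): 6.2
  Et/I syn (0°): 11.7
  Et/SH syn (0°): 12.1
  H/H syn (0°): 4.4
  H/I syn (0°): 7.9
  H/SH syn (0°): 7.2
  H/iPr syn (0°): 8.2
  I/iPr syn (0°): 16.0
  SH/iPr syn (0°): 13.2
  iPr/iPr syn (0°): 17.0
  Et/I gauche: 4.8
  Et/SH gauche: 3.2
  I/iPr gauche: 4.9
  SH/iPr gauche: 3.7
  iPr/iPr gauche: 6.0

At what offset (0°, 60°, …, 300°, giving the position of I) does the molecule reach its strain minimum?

I at 0° (eclipsed): Et(0°)/I(0°) eclipsed 11.7; iPr(120°)/SH(120°) eclipsed 13.2; H(240°)/H(240°) eclipsed 4.4 → 29.3 kJ/mol.
I at 60° (staggered): Et(0°)/I(60°) gauche 4.8; iPr(120°)/I(60°) gauche 4.9; iPr(120°)/SH(180°) gauche 3.7 → 13.4 kJ/mol.
I at 120° (eclipsed): Et(0°)/H(0°) eclipsed 6.2; iPr(120°)/I(120°) eclipsed 16.0; H(240°)/SH(240°) eclipsed 7.2 → 29.4 kJ/mol.
I at 180° (staggered): Et(0°)/SH(300°) gauche 3.2; iPr(120°)/I(180°) gauche 4.9 → 8.1 kJ/mol.
I at 240° (eclipsed): Et(0°)/SH(0°) eclipsed 12.1; iPr(120°)/H(120°) eclipsed 8.2; H(240°)/I(240°) eclipsed 7.9 → 28.2 kJ/mol.
I at 300° (staggered): Et(0°)/I(300°) gauche 4.8; Et(0°)/SH(60°) gauche 3.2; iPr(120°)/SH(60°) gauche 3.7 → 11.7 kJ/mol.
The minimum (8.1 kJ/mol) occurs with I at 180°.

180°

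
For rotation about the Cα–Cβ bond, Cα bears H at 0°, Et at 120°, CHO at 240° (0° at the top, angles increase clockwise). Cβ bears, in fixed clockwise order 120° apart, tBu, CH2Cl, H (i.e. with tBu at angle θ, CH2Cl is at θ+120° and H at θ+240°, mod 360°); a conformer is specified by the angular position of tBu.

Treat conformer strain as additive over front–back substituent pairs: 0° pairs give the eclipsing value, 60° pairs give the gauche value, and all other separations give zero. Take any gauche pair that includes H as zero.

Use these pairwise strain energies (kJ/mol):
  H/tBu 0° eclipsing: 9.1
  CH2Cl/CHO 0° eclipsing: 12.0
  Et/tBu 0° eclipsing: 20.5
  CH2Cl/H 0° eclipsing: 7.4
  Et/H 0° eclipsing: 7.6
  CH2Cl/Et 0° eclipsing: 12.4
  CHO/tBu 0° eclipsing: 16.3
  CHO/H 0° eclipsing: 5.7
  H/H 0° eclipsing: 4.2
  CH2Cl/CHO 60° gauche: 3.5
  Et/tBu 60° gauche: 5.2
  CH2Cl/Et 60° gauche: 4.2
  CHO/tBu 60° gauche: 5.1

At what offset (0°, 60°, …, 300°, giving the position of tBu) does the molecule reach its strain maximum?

tBu at 0° (eclipsed): H–tBu eclipsed, Et–CH2Cl eclipsed, CHO–H eclipsed; 9.1 + 12.4 + 5.7 = 27.2 kJ/mol.
tBu at 60° (staggered): Et–tBu gauche, Et–CH2Cl gauche, CHO–CH2Cl gauche; 5.2 + 4.2 + 3.5 = 12.9 kJ/mol.
tBu at 120° (eclipsed): H–H eclipsed, Et–tBu eclipsed, CHO–CH2Cl eclipsed; 4.2 + 20.5 + 12.0 = 36.7 kJ/mol.
tBu at 180° (staggered): Et–tBu gauche, CHO–tBu gauche, CHO–CH2Cl gauche; 5.2 + 5.1 + 3.5 = 13.8 kJ/mol.
tBu at 240° (eclipsed): H–CH2Cl eclipsed, Et–H eclipsed, CHO–tBu eclipsed; 7.4 + 7.6 + 16.3 = 31.3 kJ/mol.
tBu at 300° (staggered): Et–CH2Cl gauche, CHO–tBu gauche; 4.2 + 5.1 = 9.3 kJ/mol.
The maximum (36.7 kJ/mol) occurs with tBu at 120°.

120°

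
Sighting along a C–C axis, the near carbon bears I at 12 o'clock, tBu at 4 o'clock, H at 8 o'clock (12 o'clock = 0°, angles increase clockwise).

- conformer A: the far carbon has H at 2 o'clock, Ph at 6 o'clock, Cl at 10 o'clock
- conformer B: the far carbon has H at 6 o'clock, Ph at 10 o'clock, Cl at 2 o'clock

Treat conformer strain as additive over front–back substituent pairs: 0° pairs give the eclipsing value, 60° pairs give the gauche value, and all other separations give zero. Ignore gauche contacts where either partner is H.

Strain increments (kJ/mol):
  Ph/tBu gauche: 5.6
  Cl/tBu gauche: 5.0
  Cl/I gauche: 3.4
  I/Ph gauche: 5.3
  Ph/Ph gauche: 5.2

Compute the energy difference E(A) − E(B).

-4.7 kJ/mol

A (staggered): I(0°)/Cl(300°) gauche 3.4; tBu(120°)/Ph(180°) gauche 5.6 → 9.0 kJ/mol.
B (staggered): I(0°)/Ph(300°) gauche 5.3; I(0°)/Cl(60°) gauche 3.4; tBu(120°)/Cl(60°) gauche 5.0 → 13.7 kJ/mol.
E(A) − E(B) = 9.0 − 13.7 = -4.7 kJ/mol.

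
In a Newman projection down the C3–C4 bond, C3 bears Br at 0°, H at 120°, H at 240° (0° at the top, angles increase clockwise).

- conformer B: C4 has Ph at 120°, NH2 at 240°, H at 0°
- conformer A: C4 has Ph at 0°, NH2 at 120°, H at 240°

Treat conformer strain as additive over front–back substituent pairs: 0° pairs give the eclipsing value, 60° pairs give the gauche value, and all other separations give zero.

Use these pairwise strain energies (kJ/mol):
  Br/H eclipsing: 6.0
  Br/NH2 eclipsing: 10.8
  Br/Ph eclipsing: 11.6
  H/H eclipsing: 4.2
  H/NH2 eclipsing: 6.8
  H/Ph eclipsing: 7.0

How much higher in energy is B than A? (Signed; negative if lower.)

-2.8 kJ/mol

B (eclipsed): Br–H eclipsed, H–Ph eclipsed, H–NH2 eclipsed; 6.0 + 7.0 + 6.8 = 19.8 kJ/mol.
A (eclipsed): Br–Ph eclipsed, H–NH2 eclipsed, H–H eclipsed; 11.6 + 6.8 + 4.2 = 22.6 kJ/mol.
E(B) − E(A) = 19.8 − 22.6 = -2.8 kJ/mol.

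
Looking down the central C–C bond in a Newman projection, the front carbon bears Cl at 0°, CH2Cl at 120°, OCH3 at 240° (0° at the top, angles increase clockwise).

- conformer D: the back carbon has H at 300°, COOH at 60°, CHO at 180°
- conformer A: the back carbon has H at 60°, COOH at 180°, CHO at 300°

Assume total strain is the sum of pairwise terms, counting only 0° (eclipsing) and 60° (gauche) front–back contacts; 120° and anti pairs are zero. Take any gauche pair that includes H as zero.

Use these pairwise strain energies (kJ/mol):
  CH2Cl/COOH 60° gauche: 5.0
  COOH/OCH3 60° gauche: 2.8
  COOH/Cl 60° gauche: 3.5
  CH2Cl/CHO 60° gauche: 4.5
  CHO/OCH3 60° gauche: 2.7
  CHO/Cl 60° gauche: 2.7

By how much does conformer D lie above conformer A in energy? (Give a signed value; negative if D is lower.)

+2.5 kJ/mol

D (staggered): Cl(0°)/COOH(60°) gauche 3.5; CH2Cl(120°)/COOH(60°) gauche 5.0; CH2Cl(120°)/CHO(180°) gauche 4.5; OCH3(240°)/CHO(180°) gauche 2.7 → 15.7 kJ/mol.
A (staggered): Cl(0°)/CHO(300°) gauche 2.7; CH2Cl(120°)/COOH(180°) gauche 5.0; OCH3(240°)/COOH(180°) gauche 2.8; OCH3(240°)/CHO(300°) gauche 2.7 → 13.2 kJ/mol.
E(D) − E(A) = 15.7 − 13.2 = +2.5 kJ/mol.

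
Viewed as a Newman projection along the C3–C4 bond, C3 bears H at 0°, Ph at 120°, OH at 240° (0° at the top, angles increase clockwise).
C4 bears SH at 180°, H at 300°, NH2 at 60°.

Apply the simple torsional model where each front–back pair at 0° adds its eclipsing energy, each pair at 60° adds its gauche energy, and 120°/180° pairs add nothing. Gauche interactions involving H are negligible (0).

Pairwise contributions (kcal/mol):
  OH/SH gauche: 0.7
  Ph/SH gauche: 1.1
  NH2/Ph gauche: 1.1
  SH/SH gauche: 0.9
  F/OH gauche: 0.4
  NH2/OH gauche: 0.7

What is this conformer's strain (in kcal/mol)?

2.9 kcal/mol

This conformer (staggered): Ph–SH gauche, Ph–NH2 gauche, OH–SH gauche; 1.1 + 1.1 + 0.7 = 2.9 kcal/mol.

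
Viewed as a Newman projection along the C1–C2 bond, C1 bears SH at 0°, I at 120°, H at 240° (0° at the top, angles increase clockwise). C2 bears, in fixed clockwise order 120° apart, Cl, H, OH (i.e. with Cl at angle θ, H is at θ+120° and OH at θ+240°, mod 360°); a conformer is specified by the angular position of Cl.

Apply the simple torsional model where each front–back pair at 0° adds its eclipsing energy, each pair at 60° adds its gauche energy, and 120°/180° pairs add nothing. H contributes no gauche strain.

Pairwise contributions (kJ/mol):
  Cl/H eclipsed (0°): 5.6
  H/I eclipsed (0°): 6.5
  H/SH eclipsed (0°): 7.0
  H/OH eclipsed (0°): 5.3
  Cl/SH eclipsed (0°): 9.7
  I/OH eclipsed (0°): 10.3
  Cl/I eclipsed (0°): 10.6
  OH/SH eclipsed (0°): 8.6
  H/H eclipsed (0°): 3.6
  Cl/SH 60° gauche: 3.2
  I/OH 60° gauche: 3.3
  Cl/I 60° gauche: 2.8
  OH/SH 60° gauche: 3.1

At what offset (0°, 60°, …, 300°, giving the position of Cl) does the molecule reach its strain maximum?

Cl at 0° is eclipsed. SH at 0° is eclipsed with Cl at 0° (9.7); I at 120° is eclipsed with H at 120° (6.5); H at 240° is eclipsed with OH at 240° (5.3). Total 21.5 kJ/mol.
Cl at 60° is staggered. SH at 0° is gauche with Cl at 60° (3.2); SH at 0° is gauche with OH at 300° (3.1); I at 120° is gauche with Cl at 60° (2.8). Total 9.1 kJ/mol.
Cl at 120° is eclipsed. SH at 0° is eclipsed with OH at 0° (8.6); I at 120° is eclipsed with Cl at 120° (10.6); H at 240° is eclipsed with H at 240° (3.6). Total 22.8 kJ/mol.
Cl at 180° is staggered. SH at 0° is gauche with OH at 60° (3.1); I at 120° is gauche with Cl at 180° (2.8); I at 120° is gauche with OH at 60° (3.3). Total 9.2 kJ/mol.
Cl at 240° is eclipsed. SH at 0° is eclipsed with H at 0° (7.0); I at 120° is eclipsed with OH at 120° (10.3); H at 240° is eclipsed with Cl at 240° (5.6). Total 22.9 kJ/mol.
Cl at 300° is staggered. SH at 0° is gauche with Cl at 300° (3.2); I at 120° is gauche with OH at 180° (3.3). Total 6.5 kJ/mol.
The maximum (22.9 kJ/mol) occurs with Cl at 240°.

240°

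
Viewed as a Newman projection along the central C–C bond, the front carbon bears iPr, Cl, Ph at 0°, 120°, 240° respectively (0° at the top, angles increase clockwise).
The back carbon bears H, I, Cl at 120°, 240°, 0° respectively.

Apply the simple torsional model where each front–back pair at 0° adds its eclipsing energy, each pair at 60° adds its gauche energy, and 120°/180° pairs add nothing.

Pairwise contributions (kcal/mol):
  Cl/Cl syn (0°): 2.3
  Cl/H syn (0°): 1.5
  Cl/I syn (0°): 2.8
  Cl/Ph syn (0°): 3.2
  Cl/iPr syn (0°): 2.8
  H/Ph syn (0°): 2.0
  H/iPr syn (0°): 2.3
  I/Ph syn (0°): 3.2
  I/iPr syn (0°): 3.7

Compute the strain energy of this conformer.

7.5 kcal/mol

This conformer is eclipsed. iPr at 0° is eclipsed with Cl at 0° (2.8); Cl at 120° is eclipsed with H at 120° (1.5); Ph at 240° is eclipsed with I at 240° (3.2). Total 7.5 kcal/mol.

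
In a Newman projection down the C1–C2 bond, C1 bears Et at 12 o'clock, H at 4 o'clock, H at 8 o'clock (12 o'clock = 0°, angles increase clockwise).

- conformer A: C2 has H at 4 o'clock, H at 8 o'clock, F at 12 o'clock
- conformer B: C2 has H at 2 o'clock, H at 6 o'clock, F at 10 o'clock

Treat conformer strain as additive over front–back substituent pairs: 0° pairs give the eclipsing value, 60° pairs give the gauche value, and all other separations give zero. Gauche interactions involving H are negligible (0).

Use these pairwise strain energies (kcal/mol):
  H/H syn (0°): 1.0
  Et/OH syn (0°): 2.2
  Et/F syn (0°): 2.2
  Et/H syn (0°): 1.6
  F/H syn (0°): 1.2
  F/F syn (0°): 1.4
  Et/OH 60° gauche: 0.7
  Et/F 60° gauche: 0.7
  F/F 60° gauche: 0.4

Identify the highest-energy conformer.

A (eclipsed): Et–F eclipsed, H–H eclipsed, H–H eclipsed; 2.2 + 1.0 + 1.0 = 4.2 kcal/mol.
B (staggered): Et–F gauche; 0.7 = 0.7 kcal/mol.
A has the highest total (4.2 kcal/mol).

A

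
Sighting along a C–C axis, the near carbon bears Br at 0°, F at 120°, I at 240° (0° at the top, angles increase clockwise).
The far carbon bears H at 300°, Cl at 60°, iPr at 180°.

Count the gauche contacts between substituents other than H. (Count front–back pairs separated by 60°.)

4

Non-H gauche pairs: Br(0°)/Cl(60°); F(120°)/Cl(60°); F(120°)/iPr(180°); I(240°)/iPr(180°) — 4 interactions.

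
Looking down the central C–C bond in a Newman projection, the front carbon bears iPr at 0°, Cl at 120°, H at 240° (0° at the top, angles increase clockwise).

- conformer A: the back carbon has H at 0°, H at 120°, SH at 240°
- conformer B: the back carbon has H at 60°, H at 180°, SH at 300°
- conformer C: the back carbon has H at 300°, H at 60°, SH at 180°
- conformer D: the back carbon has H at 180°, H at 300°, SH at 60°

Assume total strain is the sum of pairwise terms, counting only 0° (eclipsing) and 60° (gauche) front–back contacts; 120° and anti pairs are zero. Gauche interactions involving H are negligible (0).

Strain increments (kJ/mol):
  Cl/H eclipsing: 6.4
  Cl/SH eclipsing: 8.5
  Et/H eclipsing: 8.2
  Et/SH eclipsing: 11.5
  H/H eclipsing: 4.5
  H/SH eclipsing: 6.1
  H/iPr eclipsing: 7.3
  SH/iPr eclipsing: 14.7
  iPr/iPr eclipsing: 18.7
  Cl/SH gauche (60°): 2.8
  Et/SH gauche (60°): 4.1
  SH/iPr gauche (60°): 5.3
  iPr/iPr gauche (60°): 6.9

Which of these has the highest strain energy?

A (eclipsed): iPr(0°)/H(0°) eclipsed 7.3; Cl(120°)/H(120°) eclipsed 6.4; H(240°)/SH(240°) eclipsed 6.1 → 19.8 kJ/mol.
B (staggered): iPr(0°)/SH(300°) gauche 5.3 → 5.3 kJ/mol.
C (staggered): Cl(120°)/SH(180°) gauche 2.8 → 2.8 kJ/mol.
D (staggered): iPr(0°)/SH(60°) gauche 5.3; Cl(120°)/SH(60°) gauche 2.8 → 8.1 kJ/mol.
A has the highest total (19.8 kJ/mol).

A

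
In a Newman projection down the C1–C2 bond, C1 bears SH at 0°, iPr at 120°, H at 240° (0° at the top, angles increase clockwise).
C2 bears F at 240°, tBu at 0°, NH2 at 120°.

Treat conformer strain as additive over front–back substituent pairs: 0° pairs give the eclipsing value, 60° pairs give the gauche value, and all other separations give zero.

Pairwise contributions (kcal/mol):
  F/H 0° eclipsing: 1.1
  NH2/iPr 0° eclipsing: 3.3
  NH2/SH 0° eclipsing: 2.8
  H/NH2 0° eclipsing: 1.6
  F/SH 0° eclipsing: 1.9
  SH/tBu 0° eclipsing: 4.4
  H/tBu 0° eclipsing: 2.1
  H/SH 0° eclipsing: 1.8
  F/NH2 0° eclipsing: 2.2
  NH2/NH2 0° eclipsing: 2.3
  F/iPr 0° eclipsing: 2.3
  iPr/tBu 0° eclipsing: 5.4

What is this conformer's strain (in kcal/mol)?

This conformer (eclipsed): SH(0°)/tBu(0°) eclipsed 4.4; iPr(120°)/NH2(120°) eclipsed 3.3; H(240°)/F(240°) eclipsed 1.1 → 8.8 kcal/mol.

8.8 kcal/mol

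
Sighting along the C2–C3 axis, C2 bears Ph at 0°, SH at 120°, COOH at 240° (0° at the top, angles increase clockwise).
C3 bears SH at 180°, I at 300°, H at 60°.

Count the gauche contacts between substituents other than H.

4

Non-H gauche pairs: Ph(0°)/I(300°); SH(120°)/SH(180°); COOH(240°)/SH(180°); COOH(240°)/I(300°) — 4 interactions.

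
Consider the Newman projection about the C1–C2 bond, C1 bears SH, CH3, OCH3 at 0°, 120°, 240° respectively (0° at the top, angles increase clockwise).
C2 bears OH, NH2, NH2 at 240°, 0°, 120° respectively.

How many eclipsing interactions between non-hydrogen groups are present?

3

Non-H eclipsing pairs: SH(0°)/NH2(0°); CH3(120°)/NH2(120°); OCH3(240°)/OH(240°) — 3 interactions.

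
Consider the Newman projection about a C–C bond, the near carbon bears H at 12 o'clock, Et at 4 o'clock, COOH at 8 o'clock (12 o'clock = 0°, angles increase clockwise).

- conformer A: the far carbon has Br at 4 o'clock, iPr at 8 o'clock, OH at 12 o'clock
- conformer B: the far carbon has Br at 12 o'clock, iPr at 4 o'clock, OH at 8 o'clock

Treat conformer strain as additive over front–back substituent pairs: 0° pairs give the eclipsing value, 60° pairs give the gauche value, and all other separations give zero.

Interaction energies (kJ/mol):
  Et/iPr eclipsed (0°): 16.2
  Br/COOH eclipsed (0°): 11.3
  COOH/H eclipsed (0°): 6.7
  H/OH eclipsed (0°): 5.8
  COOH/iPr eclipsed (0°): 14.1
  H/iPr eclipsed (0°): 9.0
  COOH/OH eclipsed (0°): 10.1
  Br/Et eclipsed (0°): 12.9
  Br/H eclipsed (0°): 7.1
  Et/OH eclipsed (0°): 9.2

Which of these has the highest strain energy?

A (eclipsed): H(0°)/OH(0°) eclipsed 5.8; Et(120°)/Br(120°) eclipsed 12.9; COOH(240°)/iPr(240°) eclipsed 14.1 → 32.8 kJ/mol.
B (eclipsed): H(0°)/Br(0°) eclipsed 7.1; Et(120°)/iPr(120°) eclipsed 16.2; COOH(240°)/OH(240°) eclipsed 10.1 → 33.4 kJ/mol.
B has the highest total (33.4 kJ/mol).

B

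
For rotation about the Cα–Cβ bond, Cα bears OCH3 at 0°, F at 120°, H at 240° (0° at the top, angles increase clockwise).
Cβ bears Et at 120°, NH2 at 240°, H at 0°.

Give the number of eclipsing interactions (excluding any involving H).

Non-H eclipsing pairs: F(120°)/Et(120°) — 1 interaction.

1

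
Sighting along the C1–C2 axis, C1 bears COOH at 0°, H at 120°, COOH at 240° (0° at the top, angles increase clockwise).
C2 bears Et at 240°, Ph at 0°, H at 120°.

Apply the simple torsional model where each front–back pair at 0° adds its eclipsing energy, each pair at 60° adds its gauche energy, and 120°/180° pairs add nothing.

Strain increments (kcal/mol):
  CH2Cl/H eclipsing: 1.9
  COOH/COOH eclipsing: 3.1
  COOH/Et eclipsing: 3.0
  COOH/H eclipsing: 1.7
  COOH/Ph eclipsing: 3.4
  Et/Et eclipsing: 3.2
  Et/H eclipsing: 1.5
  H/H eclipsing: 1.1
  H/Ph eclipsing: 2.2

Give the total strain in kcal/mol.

7.5 kcal/mol

This conformer (eclipsed): COOH–Ph eclipsed, H–H eclipsed, COOH–Et eclipsed; 3.4 + 1.1 + 3.0 = 7.5 kcal/mol.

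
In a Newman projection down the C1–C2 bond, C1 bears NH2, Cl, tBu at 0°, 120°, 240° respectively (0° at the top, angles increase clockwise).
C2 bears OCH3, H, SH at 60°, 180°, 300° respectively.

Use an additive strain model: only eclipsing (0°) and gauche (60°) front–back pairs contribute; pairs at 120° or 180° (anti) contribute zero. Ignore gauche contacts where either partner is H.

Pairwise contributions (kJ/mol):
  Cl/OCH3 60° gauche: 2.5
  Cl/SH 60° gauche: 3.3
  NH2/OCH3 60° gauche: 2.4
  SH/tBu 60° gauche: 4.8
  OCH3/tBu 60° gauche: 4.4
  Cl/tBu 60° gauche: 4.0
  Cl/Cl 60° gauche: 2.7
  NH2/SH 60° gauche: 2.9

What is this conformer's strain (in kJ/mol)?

12.6 kJ/mol

This conformer (staggered): NH2(0°)/OCH3(60°) gauche 2.4; NH2(0°)/SH(300°) gauche 2.9; Cl(120°)/OCH3(60°) gauche 2.5; tBu(240°)/SH(300°) gauche 4.8 → 12.6 kJ/mol.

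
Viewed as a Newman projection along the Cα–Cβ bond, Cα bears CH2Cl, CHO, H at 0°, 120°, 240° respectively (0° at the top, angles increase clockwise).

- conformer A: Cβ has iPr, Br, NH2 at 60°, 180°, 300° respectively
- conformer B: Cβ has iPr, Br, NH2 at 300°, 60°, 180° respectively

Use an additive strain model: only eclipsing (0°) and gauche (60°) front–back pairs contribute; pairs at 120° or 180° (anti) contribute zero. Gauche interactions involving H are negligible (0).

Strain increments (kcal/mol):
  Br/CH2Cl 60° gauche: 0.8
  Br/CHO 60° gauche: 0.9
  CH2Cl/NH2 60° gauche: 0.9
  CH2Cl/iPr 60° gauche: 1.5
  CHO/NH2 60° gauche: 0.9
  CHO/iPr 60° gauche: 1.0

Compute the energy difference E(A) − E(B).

+0.2 kcal/mol

A (staggered): CH2Cl(0°)/iPr(60°) gauche 1.5; CH2Cl(0°)/NH2(300°) gauche 0.9; CHO(120°)/iPr(60°) gauche 1.0; CHO(120°)/Br(180°) gauche 0.9 → 4.3 kcal/mol.
B (staggered): CH2Cl(0°)/iPr(300°) gauche 1.5; CH2Cl(0°)/Br(60°) gauche 0.8; CHO(120°)/Br(60°) gauche 0.9; CHO(120°)/NH2(180°) gauche 0.9 → 4.1 kcal/mol.
E(A) − E(B) = 4.3 − 4.1 = +0.2 kcal/mol.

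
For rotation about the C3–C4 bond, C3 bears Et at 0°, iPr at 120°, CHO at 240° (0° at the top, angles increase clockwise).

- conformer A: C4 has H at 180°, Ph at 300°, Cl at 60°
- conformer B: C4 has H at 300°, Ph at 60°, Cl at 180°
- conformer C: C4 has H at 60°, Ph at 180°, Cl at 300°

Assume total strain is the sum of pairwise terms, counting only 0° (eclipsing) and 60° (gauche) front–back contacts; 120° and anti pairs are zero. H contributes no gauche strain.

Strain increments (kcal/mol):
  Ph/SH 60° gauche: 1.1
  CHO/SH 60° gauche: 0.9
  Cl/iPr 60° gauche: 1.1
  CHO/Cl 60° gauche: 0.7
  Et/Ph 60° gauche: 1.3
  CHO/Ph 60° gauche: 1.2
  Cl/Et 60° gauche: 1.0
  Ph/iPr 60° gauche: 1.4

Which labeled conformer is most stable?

A (staggered): Et–Ph gauche, Et–Cl gauche, iPr–Cl gauche, CHO–Ph gauche; 1.3 + 1.0 + 1.1 + 1.2 = 4.6 kcal/mol.
B (staggered): Et–Ph gauche, iPr–Ph gauche, iPr–Cl gauche, CHO–Cl gauche; 1.3 + 1.4 + 1.1 + 0.7 = 4.5 kcal/mol.
C (staggered): Et–Cl gauche, iPr–Ph gauche, CHO–Ph gauche, CHO–Cl gauche; 1.0 + 1.4 + 1.2 + 0.7 = 4.3 kcal/mol.
C has the lowest total (4.3 kcal/mol).

C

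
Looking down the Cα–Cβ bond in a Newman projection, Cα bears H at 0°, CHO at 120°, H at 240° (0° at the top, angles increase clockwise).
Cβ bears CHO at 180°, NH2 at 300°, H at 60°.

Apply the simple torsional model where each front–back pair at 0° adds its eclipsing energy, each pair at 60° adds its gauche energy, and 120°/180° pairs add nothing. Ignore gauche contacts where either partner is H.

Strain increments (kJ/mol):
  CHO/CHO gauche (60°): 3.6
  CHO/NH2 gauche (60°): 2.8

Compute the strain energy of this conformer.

This conformer is staggered. CHO at 120° is gauche with CHO at 180° (3.6). Total 3.6 kJ/mol.

3.6 kJ/mol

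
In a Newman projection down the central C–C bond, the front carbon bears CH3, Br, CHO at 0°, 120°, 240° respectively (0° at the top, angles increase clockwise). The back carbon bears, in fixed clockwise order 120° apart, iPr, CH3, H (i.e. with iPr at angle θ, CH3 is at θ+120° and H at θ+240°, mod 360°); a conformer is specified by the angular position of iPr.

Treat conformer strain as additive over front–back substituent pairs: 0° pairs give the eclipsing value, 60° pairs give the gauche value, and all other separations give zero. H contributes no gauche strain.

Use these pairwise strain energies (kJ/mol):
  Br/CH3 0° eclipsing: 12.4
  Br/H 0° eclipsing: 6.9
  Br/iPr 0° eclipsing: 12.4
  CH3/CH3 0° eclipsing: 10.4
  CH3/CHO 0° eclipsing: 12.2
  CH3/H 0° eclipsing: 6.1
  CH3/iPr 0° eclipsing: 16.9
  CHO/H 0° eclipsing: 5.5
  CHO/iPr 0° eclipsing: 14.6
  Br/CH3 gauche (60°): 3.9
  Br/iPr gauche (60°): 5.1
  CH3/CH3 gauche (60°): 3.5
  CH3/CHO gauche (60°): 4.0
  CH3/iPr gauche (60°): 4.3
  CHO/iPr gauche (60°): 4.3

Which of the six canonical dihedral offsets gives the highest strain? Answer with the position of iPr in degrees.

iPr at 0° (eclipsed): CH3–iPr eclipsed, Br–CH3 eclipsed, CHO–H eclipsed; 16.9 + 12.4 + 5.5 = 34.8 kJ/mol.
iPr at 60° (staggered): CH3–iPr gauche, Br–iPr gauche, Br–CH3 gauche, CHO–CH3 gauche; 4.3 + 5.1 + 3.9 + 4.0 = 17.3 kJ/mol.
iPr at 120° (eclipsed): CH3–H eclipsed, Br–iPr eclipsed, CHO–CH3 eclipsed; 6.1 + 12.4 + 12.2 = 30.7 kJ/mol.
iPr at 180° (staggered): CH3–CH3 gauche, Br–iPr gauche, CHO–iPr gauche, CHO–CH3 gauche; 3.5 + 5.1 + 4.3 + 4.0 = 16.9 kJ/mol.
iPr at 240° (eclipsed): CH3–CH3 eclipsed, Br–H eclipsed, CHO–iPr eclipsed; 10.4 + 6.9 + 14.6 = 31.9 kJ/mol.
iPr at 300° (staggered): CH3–iPr gauche, CH3–CH3 gauche, Br–CH3 gauche, CHO–iPr gauche; 4.3 + 3.5 + 3.9 + 4.3 = 16.0 kJ/mol.
The maximum (34.8 kJ/mol) occurs with iPr at 0°.

0°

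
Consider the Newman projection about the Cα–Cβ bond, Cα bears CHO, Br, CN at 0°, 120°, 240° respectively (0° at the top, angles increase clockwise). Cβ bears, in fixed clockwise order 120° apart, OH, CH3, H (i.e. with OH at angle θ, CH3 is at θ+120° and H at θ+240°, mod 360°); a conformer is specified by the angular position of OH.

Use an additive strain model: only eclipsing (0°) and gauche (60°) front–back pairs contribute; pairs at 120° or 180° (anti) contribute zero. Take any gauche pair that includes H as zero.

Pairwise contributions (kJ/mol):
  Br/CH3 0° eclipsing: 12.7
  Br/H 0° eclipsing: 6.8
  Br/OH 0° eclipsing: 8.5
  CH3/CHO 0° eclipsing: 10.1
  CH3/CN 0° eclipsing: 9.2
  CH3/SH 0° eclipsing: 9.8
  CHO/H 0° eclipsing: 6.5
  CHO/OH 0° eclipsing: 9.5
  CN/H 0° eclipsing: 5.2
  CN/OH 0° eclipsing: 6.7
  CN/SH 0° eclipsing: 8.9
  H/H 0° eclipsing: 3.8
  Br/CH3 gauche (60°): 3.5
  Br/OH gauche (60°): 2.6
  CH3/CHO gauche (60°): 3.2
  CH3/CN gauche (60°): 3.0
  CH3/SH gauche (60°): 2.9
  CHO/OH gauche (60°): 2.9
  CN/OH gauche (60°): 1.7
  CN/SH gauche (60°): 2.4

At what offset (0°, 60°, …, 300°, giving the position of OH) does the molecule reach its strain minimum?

180°

OH at 0° is eclipsed. CHO at 0° is eclipsed with OH at 0° (9.5); Br at 120° is eclipsed with CH3 at 120° (12.7); CN at 240° is eclipsed with H at 240° (5.2). Total 27.4 kJ/mol.
OH at 60° is staggered. CHO at 0° is gauche with OH at 60° (2.9); Br at 120° is gauche with OH at 60° (2.6); Br at 120° is gauche with CH3 at 180° (3.5); CN at 240° is gauche with CH3 at 180° (3.0). Total 12.0 kJ/mol.
OH at 120° is eclipsed. CHO at 0° is eclipsed with H at 0° (6.5); Br at 120° is eclipsed with OH at 120° (8.5); CN at 240° is eclipsed with CH3 at 240° (9.2). Total 24.2 kJ/mol.
OH at 180° is staggered. CHO at 0° is gauche with CH3 at 300° (3.2); Br at 120° is gauche with OH at 180° (2.6); CN at 240° is gauche with OH at 180° (1.7); CN at 240° is gauche with CH3 at 300° (3.0). Total 10.5 kJ/mol.
OH at 240° is eclipsed. CHO at 0° is eclipsed with CH3 at 0° (10.1); Br at 120° is eclipsed with H at 120° (6.8); CN at 240° is eclipsed with OH at 240° (6.7). Total 23.6 kJ/mol.
OH at 300° is staggered. CHO at 0° is gauche with OH at 300° (2.9); CHO at 0° is gauche with CH3 at 60° (3.2); Br at 120° is gauche with CH3 at 60° (3.5); CN at 240° is gauche with OH at 300° (1.7). Total 11.3 kJ/mol.
The minimum (10.5 kJ/mol) occurs with OH at 180°.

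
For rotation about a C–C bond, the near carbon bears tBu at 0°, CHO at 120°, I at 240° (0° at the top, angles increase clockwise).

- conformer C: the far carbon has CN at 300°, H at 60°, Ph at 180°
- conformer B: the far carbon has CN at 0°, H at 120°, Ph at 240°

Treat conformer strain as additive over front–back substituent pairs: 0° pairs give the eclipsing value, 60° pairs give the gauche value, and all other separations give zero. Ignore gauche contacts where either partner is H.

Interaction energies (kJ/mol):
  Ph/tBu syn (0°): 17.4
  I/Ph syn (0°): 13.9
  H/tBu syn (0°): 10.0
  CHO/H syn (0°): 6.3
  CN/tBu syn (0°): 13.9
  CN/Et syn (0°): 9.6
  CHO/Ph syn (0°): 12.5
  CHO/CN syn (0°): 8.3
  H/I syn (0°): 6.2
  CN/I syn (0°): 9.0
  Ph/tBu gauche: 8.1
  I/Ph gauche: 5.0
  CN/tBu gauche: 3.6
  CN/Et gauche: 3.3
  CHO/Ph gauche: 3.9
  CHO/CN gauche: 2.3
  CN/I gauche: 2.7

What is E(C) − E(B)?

C is staggered. tBu at 0° is gauche with CN at 300° (3.6); CHO at 120° is gauche with Ph at 180° (3.9); I at 240° is gauche with CN at 300° (2.7); I at 240° is gauche with Ph at 180° (5.0). Total 15.2 kJ/mol.
B is eclipsed. tBu at 0° is eclipsed with CN at 0° (13.9); CHO at 120° is eclipsed with H at 120° (6.3); I at 240° is eclipsed with Ph at 240° (13.9). Total 34.1 kJ/mol.
E(C) − E(B) = 15.2 − 34.1 = -18.9 kJ/mol.

-18.9 kJ/mol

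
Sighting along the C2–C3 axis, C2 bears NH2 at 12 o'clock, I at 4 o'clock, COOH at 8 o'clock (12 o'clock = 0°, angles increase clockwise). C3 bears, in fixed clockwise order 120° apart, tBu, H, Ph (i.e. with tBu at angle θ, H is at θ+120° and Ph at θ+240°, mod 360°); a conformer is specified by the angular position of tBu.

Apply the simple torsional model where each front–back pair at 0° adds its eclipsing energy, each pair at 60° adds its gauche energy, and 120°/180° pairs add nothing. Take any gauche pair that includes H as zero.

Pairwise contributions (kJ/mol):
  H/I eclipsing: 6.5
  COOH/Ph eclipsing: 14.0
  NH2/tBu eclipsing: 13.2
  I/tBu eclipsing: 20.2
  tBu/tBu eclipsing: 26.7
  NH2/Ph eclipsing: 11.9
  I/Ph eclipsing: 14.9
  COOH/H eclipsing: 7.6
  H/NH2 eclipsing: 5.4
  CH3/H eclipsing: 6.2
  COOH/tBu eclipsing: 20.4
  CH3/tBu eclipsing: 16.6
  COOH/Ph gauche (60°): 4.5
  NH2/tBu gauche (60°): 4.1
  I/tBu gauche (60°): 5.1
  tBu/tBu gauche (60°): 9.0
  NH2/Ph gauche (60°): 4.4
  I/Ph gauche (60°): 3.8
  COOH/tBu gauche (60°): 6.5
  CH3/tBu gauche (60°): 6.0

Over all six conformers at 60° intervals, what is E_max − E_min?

tBu at 0° (eclipsed): NH2(0°)/tBu(0°) eclipsed 13.2; I(120°)/H(120°) eclipsed 6.5; COOH(240°)/Ph(240°) eclipsed 14.0 → 33.7 kJ/mol.
tBu at 60° (staggered): NH2(0°)/tBu(60°) gauche 4.1; NH2(0°)/Ph(300°) gauche 4.4; I(120°)/tBu(60°) gauche 5.1; COOH(240°)/Ph(300°) gauche 4.5 → 18.1 kJ/mol.
tBu at 120° (eclipsed): NH2(0°)/Ph(0°) eclipsed 11.9; I(120°)/tBu(120°) eclipsed 20.2; COOH(240°)/H(240°) eclipsed 7.6 → 39.7 kJ/mol.
tBu at 180° (staggered): NH2(0°)/Ph(60°) gauche 4.4; I(120°)/tBu(180°) gauche 5.1; I(120°)/Ph(60°) gauche 3.8; COOH(240°)/tBu(180°) gauche 6.5 → 19.8 kJ/mol.
tBu at 240° (eclipsed): NH2(0°)/H(0°) eclipsed 5.4; I(120°)/Ph(120°) eclipsed 14.9; COOH(240°)/tBu(240°) eclipsed 20.4 → 40.7 kJ/mol.
tBu at 300° (staggered): NH2(0°)/tBu(300°) gauche 4.1; I(120°)/Ph(180°) gauche 3.8; COOH(240°)/tBu(300°) gauche 6.5; COOH(240°)/Ph(180°) gauche 4.5 → 18.9 kJ/mol.
Max at 240° (40.7 kJ/mol), min at 60° (18.1 kJ/mol); barrier = 22.6 kJ/mol.

22.6 kJ/mol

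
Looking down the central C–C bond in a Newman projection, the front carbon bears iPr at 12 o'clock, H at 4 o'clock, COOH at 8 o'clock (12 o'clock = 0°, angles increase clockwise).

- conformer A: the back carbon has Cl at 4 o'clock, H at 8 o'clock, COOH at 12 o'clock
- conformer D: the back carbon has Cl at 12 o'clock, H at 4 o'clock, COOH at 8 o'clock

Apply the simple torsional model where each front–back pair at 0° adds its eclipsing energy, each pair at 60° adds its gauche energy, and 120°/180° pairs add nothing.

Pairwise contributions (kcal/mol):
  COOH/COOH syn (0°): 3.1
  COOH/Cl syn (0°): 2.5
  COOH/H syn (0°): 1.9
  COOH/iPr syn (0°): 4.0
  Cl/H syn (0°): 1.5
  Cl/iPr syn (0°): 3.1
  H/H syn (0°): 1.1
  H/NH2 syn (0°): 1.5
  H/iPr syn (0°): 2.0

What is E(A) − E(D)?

+0.1 kcal/mol

A (eclipsed): iPr(0°)/COOH(0°) eclipsed 4.0; H(120°)/Cl(120°) eclipsed 1.5; COOH(240°)/H(240°) eclipsed 1.9 → 7.4 kcal/mol.
D (eclipsed): iPr(0°)/Cl(0°) eclipsed 3.1; H(120°)/H(120°) eclipsed 1.1; COOH(240°)/COOH(240°) eclipsed 3.1 → 7.3 kcal/mol.
E(A) − E(D) = 7.4 − 7.3 = +0.1 kcal/mol.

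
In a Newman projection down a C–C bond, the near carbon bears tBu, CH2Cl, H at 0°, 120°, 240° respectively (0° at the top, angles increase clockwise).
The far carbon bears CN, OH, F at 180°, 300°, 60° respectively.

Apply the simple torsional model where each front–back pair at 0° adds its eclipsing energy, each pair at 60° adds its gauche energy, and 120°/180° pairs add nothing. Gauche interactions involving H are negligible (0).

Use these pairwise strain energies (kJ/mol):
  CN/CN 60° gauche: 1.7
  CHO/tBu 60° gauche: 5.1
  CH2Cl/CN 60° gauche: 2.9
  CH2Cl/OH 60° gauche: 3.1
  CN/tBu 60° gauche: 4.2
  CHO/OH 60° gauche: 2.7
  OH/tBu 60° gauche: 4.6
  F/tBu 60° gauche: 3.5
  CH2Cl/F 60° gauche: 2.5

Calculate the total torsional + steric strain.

This conformer is staggered. tBu at 0° is gauche with OH at 300° (4.6); tBu at 0° is gauche with F at 60° (3.5); CH2Cl at 120° is gauche with CN at 180° (2.9); CH2Cl at 120° is gauche with F at 60° (2.5). Total 13.5 kJ/mol.

13.5 kJ/mol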